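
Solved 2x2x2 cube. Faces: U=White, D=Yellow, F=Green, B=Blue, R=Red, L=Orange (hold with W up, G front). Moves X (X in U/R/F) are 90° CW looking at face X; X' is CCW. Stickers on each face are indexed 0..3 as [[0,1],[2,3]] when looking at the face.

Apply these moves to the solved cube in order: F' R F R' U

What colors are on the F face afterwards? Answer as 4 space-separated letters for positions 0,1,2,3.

Answer: Y R Y W

Derivation:
After move 1 (F'): F=GGGG U=WWRR R=YRYR D=OOYY L=OWOW
After move 2 (R): R=YYRR U=WGRG F=GOGY D=OBYB B=RBWB
After move 3 (F): F=GGYO U=WGWW R=RYGR D=RYYB L=OOOB
After move 4 (R'): R=YRRG U=WWWR F=GGYW D=RGYO B=BBYB
After move 5 (U): U=WWRW F=YRYW R=BBRG B=OOYB L=GGOB
Query: F face = YRYW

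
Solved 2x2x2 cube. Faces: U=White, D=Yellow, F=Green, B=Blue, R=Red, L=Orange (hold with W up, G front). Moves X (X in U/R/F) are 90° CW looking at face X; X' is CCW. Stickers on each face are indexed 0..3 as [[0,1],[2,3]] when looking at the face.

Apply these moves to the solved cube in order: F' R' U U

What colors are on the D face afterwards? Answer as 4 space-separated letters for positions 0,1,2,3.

After move 1 (F'): F=GGGG U=WWRR R=YRYR D=OOYY L=OWOW
After move 2 (R'): R=RRYY U=WBRB F=GWGR D=OGYG B=YBOB
After move 3 (U): U=RWBB F=RRGR R=YBYY B=OWOB L=GWOW
After move 4 (U): U=BRBW F=YBGR R=OWYY B=GWOB L=RROW
Query: D face = OGYG

Answer: O G Y G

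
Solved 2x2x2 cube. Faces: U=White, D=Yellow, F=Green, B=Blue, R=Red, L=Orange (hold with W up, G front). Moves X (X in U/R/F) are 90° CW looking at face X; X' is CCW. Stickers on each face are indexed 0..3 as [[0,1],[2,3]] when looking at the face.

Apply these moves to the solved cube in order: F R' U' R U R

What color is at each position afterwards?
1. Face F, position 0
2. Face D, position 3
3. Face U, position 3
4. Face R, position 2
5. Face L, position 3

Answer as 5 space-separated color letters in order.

After move 1 (F): F=GGGG U=WWOO R=WRWR D=RRYY L=OYOY
After move 2 (R'): R=RRWW U=WBOB F=GWGO D=RGYG B=YBRB
After move 3 (U'): U=BBWO F=OYGO R=GWWW B=RRRB L=YBOY
After move 4 (R): R=WGWW U=BYWO F=OGGG D=RRYR B=ORBB
After move 5 (U): U=WBOY F=WGGG R=ORWW B=YBBB L=OGOY
After move 6 (R): R=WOWR U=WGOG F=WRGR D=RBYY B=YBBB
Query 1: F[0] = W
Query 2: D[3] = Y
Query 3: U[3] = G
Query 4: R[2] = W
Query 5: L[3] = Y

Answer: W Y G W Y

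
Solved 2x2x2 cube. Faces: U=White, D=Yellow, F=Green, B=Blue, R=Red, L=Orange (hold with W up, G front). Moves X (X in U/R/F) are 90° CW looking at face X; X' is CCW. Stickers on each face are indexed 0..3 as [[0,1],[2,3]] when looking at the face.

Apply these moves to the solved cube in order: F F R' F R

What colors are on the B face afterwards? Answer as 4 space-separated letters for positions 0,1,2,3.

After move 1 (F): F=GGGG U=WWOO R=WRWR D=RRYY L=OYOY
After move 2 (F): F=GGGG U=WWYY R=OROR D=WWYY L=OROR
After move 3 (R'): R=RROO U=WBYB F=GWGY D=WGYG B=YBWB
After move 4 (F): F=GGYW U=WBRR R=YRBO D=ORYG L=OWOG
After move 5 (R): R=BYOR U=WGRW F=GRYG D=OWYY B=RBBB
Query: B face = RBBB

Answer: R B B B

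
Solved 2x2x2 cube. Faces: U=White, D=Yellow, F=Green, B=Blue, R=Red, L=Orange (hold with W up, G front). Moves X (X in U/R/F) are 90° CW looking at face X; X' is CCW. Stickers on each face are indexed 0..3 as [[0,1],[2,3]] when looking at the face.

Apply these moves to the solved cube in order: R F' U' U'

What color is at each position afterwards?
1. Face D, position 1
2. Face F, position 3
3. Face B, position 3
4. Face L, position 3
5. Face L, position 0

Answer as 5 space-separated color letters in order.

Answer: O G B W B

Derivation:
After move 1 (R): R=RRRR U=WGWG F=GYGY D=YBYB B=WBWB
After move 2 (F'): F=YYGG U=WGRR R=BRYR D=OOYB L=OGOW
After move 3 (U'): U=GRWR F=OGGG R=YYYR B=BRWB L=WBOW
After move 4 (U'): U=RRGW F=WBGG R=OGYR B=YYWB L=BROW
Query 1: D[1] = O
Query 2: F[3] = G
Query 3: B[3] = B
Query 4: L[3] = W
Query 5: L[0] = B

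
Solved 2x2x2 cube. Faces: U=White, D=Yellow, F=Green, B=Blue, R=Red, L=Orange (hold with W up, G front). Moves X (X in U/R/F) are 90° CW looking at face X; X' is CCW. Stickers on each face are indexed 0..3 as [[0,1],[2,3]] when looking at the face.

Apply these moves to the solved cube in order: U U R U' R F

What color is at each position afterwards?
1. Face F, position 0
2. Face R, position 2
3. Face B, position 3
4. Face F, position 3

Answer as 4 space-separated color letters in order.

After move 1 (U): U=WWWW F=RRGG R=BBRR B=OOBB L=GGOO
After move 2 (U): U=WWWW F=BBGG R=OORR B=GGBB L=RROO
After move 3 (R): R=RORO U=WBWG F=BYGY D=YBYG B=WGWB
After move 4 (U'): U=BGWW F=RRGY R=BYRO B=ROWB L=WGOO
After move 5 (R): R=RBOY U=BRWY F=RBGG D=YWYR B=WOGB
After move 6 (F): F=GRGB U=BROG R=WBYY D=ORYR L=WYOW
Query 1: F[0] = G
Query 2: R[2] = Y
Query 3: B[3] = B
Query 4: F[3] = B

Answer: G Y B B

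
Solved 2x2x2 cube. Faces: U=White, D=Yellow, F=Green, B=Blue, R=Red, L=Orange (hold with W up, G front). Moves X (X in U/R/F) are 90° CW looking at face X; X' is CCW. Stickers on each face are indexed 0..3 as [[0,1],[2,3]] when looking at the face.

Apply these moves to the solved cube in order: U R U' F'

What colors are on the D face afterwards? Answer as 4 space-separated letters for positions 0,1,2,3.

Answer: O O Y O

Derivation:
After move 1 (U): U=WWWW F=RRGG R=BBRR B=OOBB L=GGOO
After move 2 (R): R=RBRB U=WRWG F=RYGY D=YBYO B=WOWB
After move 3 (U'): U=RGWW F=GGGY R=RYRB B=RBWB L=WOOO
After move 4 (F'): F=GYGG U=RGRR R=BYYB D=OOYO L=WWOW
Query: D face = OOYO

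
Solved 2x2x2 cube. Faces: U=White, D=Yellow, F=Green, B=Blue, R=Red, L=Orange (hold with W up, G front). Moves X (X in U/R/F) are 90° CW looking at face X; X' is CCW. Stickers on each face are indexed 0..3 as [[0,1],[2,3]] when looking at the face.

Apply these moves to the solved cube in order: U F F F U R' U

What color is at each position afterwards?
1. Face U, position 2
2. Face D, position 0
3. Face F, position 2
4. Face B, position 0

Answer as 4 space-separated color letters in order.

Answer: G G R R

Derivation:
After move 1 (U): U=WWWW F=RRGG R=BBRR B=OOBB L=GGOO
After move 2 (F): F=GRGR U=WWOG R=WBWR D=RBYY L=GYOY
After move 3 (F): F=GGRR U=WWYY R=OBGR D=WWYY L=GROB
After move 4 (F): F=RGRG U=WWBR R=YBYR D=GOYY L=GWOW
After move 5 (U): U=BWRW F=YBRG R=OOYR B=GWBB L=RGOW
After move 6 (R'): R=OROY U=BBRG F=YWRW D=GBYG B=YWOB
After move 7 (U): U=RBGB F=ORRW R=YWOY B=RGOB L=YWOW
Query 1: U[2] = G
Query 2: D[0] = G
Query 3: F[2] = R
Query 4: B[0] = R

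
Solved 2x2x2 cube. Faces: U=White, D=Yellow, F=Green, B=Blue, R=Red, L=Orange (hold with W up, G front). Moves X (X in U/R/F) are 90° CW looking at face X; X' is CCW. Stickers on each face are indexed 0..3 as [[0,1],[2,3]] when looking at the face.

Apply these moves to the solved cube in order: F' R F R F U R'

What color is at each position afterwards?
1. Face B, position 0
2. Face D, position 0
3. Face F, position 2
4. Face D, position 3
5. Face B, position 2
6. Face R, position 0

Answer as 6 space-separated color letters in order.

Answer: R R B Y G B

Derivation:
After move 1 (F'): F=GGGG U=WWRR R=YRYR D=OOYY L=OWOW
After move 2 (R): R=YYRR U=WGRG F=GOGY D=OBYB B=RBWB
After move 3 (F): F=GGYO U=WGWW R=RYGR D=RYYB L=OOOB
After move 4 (R): R=GRRY U=WGWO F=GYYB D=RWYR B=WBGB
After move 5 (F): F=YGBY U=WGBO R=WROY D=RGYR L=OROW
After move 6 (U): U=BWOG F=WRBY R=WBOY B=ORGB L=YGOW
After move 7 (R'): R=BYWO U=BGOO F=WWBG D=RRYY B=RRGB
Query 1: B[0] = R
Query 2: D[0] = R
Query 3: F[2] = B
Query 4: D[3] = Y
Query 5: B[2] = G
Query 6: R[0] = B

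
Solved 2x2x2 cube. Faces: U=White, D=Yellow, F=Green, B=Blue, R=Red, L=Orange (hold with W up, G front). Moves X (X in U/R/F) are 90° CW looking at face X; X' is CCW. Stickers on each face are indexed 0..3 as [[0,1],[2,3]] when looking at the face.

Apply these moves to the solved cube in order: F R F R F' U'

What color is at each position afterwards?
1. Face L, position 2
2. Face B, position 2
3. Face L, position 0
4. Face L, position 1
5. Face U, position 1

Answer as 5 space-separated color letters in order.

Answer: O G Y B R

Derivation:
After move 1 (F): F=GGGG U=WWOO R=WRWR D=RRYY L=OYOY
After move 2 (R): R=WWRR U=WGOG F=GRGY D=RBYB B=OBWB
After move 3 (F): F=GGYR U=WGYY R=OWGR D=RWYB L=OROB
After move 4 (R): R=GORW U=WGYR F=GWYB D=RWYO B=YBGB
After move 5 (F'): F=WBGY U=WGGR R=WORW D=RBYO L=OROY
After move 6 (U'): U=GRWG F=ORGY R=WBRW B=WOGB L=YBOY
Query 1: L[2] = O
Query 2: B[2] = G
Query 3: L[0] = Y
Query 4: L[1] = B
Query 5: U[1] = R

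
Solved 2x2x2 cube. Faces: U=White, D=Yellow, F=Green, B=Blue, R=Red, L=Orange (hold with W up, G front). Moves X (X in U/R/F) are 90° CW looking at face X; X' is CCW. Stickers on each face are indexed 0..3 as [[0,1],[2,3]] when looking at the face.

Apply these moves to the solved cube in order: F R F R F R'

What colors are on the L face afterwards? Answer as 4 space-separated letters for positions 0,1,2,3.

Answer: O R O W

Derivation:
After move 1 (F): F=GGGG U=WWOO R=WRWR D=RRYY L=OYOY
After move 2 (R): R=WWRR U=WGOG F=GRGY D=RBYB B=OBWB
After move 3 (F): F=GGYR U=WGYY R=OWGR D=RWYB L=OROB
After move 4 (R): R=GORW U=WGYR F=GWYB D=RWYO B=YBGB
After move 5 (F): F=YGBW U=WGBR R=YORW D=RGYO L=OROW
After move 6 (R'): R=OWYR U=WGBY F=YGBR D=RGYW B=OBGB
Query: L face = OROW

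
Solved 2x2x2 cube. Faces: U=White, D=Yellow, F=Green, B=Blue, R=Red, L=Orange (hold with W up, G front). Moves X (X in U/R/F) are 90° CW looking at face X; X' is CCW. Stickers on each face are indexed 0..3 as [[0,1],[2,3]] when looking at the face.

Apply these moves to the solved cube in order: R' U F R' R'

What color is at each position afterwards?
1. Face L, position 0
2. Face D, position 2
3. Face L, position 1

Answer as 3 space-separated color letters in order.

After move 1 (R'): R=RRRR U=WBWB F=GWGW D=YGYG B=YBYB
After move 2 (U): U=WWBB F=RRGW R=YBRR B=OOYB L=GWOO
After move 3 (F): F=GRWR U=WWOW R=BBBR D=RYYG L=GYOG
After move 4 (R'): R=BRBB U=WYOO F=GWWW D=RRYR B=GOYB
After move 5 (R'): R=RBBB U=WYOG F=GYWO D=RWYW B=RORB
Query 1: L[0] = G
Query 2: D[2] = Y
Query 3: L[1] = Y

Answer: G Y Y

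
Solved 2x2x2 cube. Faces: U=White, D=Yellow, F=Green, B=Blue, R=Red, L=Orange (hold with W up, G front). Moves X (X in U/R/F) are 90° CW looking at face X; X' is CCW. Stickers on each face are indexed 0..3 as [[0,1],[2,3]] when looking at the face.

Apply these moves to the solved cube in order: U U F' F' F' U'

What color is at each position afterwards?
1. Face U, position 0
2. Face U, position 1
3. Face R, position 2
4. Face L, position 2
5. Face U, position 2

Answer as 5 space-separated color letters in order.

Answer: W R W O W

Derivation:
After move 1 (U): U=WWWW F=RRGG R=BBRR B=OOBB L=GGOO
After move 2 (U): U=WWWW F=BBGG R=OORR B=GGBB L=RROO
After move 3 (F'): F=BGBG U=WWOR R=YOYR D=ROYY L=RWOW
After move 4 (F'): F=GGBB U=WWYY R=OORR D=WWYY L=RROO
After move 5 (F'): F=GBGB U=WWOR R=WOWR D=ROYY L=RYOY
After move 6 (U'): U=WRWO F=RYGB R=GBWR B=WOBB L=GGOY
Query 1: U[0] = W
Query 2: U[1] = R
Query 3: R[2] = W
Query 4: L[2] = O
Query 5: U[2] = W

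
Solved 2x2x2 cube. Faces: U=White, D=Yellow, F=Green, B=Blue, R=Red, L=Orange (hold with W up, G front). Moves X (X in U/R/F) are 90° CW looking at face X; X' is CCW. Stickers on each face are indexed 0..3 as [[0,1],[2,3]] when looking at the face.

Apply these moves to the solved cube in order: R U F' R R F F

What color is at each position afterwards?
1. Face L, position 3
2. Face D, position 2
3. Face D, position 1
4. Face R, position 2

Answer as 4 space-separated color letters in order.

Answer: R Y W G

Derivation:
After move 1 (R): R=RRRR U=WGWG F=GYGY D=YBYB B=WBWB
After move 2 (U): U=WWGG F=RRGY R=WBRR B=OOWB L=GYOO
After move 3 (F'): F=RYRG U=WWWR R=BBYR D=YOYB L=GGOG
After move 4 (R): R=YBRB U=WYWG F=RORB D=YWYO B=ROWB
After move 5 (R): R=RYBB U=WOWB F=RWRO D=YWYR B=GOYB
After move 6 (F): F=RROW U=WOGG R=WYBB D=BRYR L=GYOW
After move 7 (F): F=ORWR U=WOWY R=GYGB D=BWYR L=GBOR
Query 1: L[3] = R
Query 2: D[2] = Y
Query 3: D[1] = W
Query 4: R[2] = G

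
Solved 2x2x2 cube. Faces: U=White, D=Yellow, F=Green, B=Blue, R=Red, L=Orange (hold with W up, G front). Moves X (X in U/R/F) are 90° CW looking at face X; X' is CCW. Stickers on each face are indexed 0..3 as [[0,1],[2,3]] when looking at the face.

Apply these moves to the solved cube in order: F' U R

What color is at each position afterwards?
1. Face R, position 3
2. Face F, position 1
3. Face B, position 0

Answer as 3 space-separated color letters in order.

Answer: B O W

Derivation:
After move 1 (F'): F=GGGG U=WWRR R=YRYR D=OOYY L=OWOW
After move 2 (U): U=RWRW F=YRGG R=BBYR B=OWBB L=GGOW
After move 3 (R): R=YBRB U=RRRG F=YOGY D=OBYO B=WWWB
Query 1: R[3] = B
Query 2: F[1] = O
Query 3: B[0] = W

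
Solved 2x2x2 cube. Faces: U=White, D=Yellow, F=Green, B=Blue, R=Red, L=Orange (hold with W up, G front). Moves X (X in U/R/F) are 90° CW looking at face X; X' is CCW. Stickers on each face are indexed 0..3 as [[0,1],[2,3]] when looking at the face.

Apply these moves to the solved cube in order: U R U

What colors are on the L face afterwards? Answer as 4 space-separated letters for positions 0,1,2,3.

After move 1 (U): U=WWWW F=RRGG R=BBRR B=OOBB L=GGOO
After move 2 (R): R=RBRB U=WRWG F=RYGY D=YBYO B=WOWB
After move 3 (U): U=WWGR F=RBGY R=WORB B=GGWB L=RYOO
Query: L face = RYOO

Answer: R Y O O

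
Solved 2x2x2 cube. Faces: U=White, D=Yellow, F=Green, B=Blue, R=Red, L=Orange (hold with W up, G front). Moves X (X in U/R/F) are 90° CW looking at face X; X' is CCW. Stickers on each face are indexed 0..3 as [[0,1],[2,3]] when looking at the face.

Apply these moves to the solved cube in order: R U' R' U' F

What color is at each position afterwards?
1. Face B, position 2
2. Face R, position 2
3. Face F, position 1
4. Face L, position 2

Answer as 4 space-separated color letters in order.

Answer: B W W O

Derivation:
After move 1 (R): R=RRRR U=WGWG F=GYGY D=YBYB B=WBWB
After move 2 (U'): U=GGWW F=OOGY R=GYRR B=RRWB L=WBOO
After move 3 (R'): R=YRGR U=GWWR F=OGGW D=YOYY B=BRBB
After move 4 (U'): U=WRGW F=WBGW R=OGGR B=YRBB L=BROO
After move 5 (F): F=GWWB U=WROR R=GGWR D=GOYY L=BYOO
Query 1: B[2] = B
Query 2: R[2] = W
Query 3: F[1] = W
Query 4: L[2] = O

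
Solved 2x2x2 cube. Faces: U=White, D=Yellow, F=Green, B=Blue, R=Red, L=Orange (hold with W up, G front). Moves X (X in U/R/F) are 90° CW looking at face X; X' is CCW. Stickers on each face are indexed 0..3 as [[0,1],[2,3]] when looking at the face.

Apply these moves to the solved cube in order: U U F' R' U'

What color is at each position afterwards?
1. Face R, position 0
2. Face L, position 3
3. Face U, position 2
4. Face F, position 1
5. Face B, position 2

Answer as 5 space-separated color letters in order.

Answer: B W W W O

Derivation:
After move 1 (U): U=WWWW F=RRGG R=BBRR B=OOBB L=GGOO
After move 2 (U): U=WWWW F=BBGG R=OORR B=GGBB L=RROO
After move 3 (F'): F=BGBG U=WWOR R=YOYR D=ROYY L=RWOW
After move 4 (R'): R=ORYY U=WBOG F=BWBR D=RGYG B=YGOB
After move 5 (U'): U=BGWO F=RWBR R=BWYY B=OROB L=YGOW
Query 1: R[0] = B
Query 2: L[3] = W
Query 3: U[2] = W
Query 4: F[1] = W
Query 5: B[2] = O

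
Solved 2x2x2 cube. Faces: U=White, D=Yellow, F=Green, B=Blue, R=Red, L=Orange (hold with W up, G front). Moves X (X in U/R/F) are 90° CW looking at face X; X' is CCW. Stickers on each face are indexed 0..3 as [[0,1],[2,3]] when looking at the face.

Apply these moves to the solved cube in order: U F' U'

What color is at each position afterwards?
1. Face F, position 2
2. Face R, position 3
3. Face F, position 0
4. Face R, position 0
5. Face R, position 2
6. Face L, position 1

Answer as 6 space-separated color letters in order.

Answer: R R G R Y O

Derivation:
After move 1 (U): U=WWWW F=RRGG R=BBRR B=OOBB L=GGOO
After move 2 (F'): F=RGRG U=WWBR R=YBYR D=GOYY L=GWOW
After move 3 (U'): U=WRWB F=GWRG R=RGYR B=YBBB L=OOOW
Query 1: F[2] = R
Query 2: R[3] = R
Query 3: F[0] = G
Query 4: R[0] = R
Query 5: R[2] = Y
Query 6: L[1] = O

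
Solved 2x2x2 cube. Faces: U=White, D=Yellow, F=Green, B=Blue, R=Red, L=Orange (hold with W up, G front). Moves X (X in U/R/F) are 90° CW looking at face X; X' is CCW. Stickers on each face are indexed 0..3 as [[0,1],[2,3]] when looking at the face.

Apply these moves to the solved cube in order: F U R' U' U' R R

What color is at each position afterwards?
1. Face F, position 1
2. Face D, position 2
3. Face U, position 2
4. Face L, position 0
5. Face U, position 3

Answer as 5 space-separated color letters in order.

Answer: R Y B B G

Derivation:
After move 1 (F): F=GGGG U=WWOO R=WRWR D=RRYY L=OYOY
After move 2 (U): U=OWOW F=WRGG R=BBWR B=OYBB L=GGOY
After move 3 (R'): R=BRBW U=OBOO F=WWGW D=RRYG B=YYRB
After move 4 (U'): U=BOOO F=GGGW R=WWBW B=BRRB L=YYOY
After move 5 (U'): U=OOBO F=YYGW R=GGBW B=WWRB L=BROY
After move 6 (R): R=BGWG U=OYBW F=YRGG D=RRYW B=OWOB
After move 7 (R): R=WBGG U=ORBG F=YRGW D=ROYO B=WWYB
Query 1: F[1] = R
Query 2: D[2] = Y
Query 3: U[2] = B
Query 4: L[0] = B
Query 5: U[3] = G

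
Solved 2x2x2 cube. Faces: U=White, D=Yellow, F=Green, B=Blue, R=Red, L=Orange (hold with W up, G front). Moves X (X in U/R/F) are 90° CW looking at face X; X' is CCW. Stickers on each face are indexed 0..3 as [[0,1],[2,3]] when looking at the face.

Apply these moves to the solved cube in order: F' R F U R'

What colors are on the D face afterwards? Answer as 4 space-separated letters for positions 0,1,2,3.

After move 1 (F'): F=GGGG U=WWRR R=YRYR D=OOYY L=OWOW
After move 2 (R): R=YYRR U=WGRG F=GOGY D=OBYB B=RBWB
After move 3 (F): F=GGYO U=WGWW R=RYGR D=RYYB L=OOOB
After move 4 (U): U=WWWG F=RYYO R=RBGR B=OOWB L=GGOB
After move 5 (R'): R=BRRG U=WWWO F=RWYG D=RYYO B=BOYB
Query: D face = RYYO

Answer: R Y Y O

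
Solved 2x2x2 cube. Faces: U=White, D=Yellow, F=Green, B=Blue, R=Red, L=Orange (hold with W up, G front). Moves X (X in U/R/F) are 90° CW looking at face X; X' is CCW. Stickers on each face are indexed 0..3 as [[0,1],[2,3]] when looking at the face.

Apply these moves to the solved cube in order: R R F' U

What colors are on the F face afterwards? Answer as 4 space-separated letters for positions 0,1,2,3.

After move 1 (R): R=RRRR U=WGWG F=GYGY D=YBYB B=WBWB
After move 2 (R): R=RRRR U=WYWY F=GBGB D=YWYW B=GBGB
After move 3 (F'): F=BBGG U=WYRR R=WRYR D=OOYW L=OYOW
After move 4 (U): U=RWRY F=WRGG R=GBYR B=OYGB L=BBOW
Query: F face = WRGG

Answer: W R G G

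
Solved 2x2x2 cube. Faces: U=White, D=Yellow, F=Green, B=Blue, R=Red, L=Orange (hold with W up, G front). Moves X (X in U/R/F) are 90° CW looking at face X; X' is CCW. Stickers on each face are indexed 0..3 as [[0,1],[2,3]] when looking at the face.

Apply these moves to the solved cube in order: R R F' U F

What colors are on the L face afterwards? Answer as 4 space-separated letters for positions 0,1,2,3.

After move 1 (R): R=RRRR U=WGWG F=GYGY D=YBYB B=WBWB
After move 2 (R): R=RRRR U=WYWY F=GBGB D=YWYW B=GBGB
After move 3 (F'): F=BBGG U=WYRR R=WRYR D=OOYW L=OYOW
After move 4 (U): U=RWRY F=WRGG R=GBYR B=OYGB L=BBOW
After move 5 (F): F=GWGR U=RWWB R=RBYR D=YGYW L=BOOO
Query: L face = BOOO

Answer: B O O O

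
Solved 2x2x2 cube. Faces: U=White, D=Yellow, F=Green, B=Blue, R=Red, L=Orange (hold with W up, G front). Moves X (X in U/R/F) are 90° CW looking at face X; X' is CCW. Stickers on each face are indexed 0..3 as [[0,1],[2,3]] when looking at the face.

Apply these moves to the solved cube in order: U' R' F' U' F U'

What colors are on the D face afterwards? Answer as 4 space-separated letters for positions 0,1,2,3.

Answer: Y W Y G

Derivation:
After move 1 (U'): U=WWWW F=OOGG R=GGRR B=RRBB L=BBOO
After move 2 (R'): R=GRGR U=WBWR F=OWGW D=YOYG B=YRYB
After move 3 (F'): F=WWOG U=WBGG R=ORYR D=BOYG L=BROW
After move 4 (U'): U=BGWG F=BROG R=WWYR B=ORYB L=YROW
After move 5 (F): F=OBGR U=BGWR R=WWGR D=YWYG L=YBOO
After move 6 (U'): U=GRBW F=YBGR R=OBGR B=WWYB L=OROO
Query: D face = YWYG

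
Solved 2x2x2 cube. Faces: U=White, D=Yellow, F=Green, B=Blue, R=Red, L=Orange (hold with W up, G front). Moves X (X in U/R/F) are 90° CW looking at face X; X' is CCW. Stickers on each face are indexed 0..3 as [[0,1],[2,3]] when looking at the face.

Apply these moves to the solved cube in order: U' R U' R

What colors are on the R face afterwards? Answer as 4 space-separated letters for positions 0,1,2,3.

After move 1 (U'): U=WWWW F=OOGG R=GGRR B=RRBB L=BBOO
After move 2 (R): R=RGRG U=WOWG F=OYGY D=YBYR B=WRWB
After move 3 (U'): U=OGWW F=BBGY R=OYRG B=RGWB L=WROO
After move 4 (R): R=ROGY U=OBWY F=BBGR D=YWYR B=WGGB
Query: R face = ROGY

Answer: R O G Y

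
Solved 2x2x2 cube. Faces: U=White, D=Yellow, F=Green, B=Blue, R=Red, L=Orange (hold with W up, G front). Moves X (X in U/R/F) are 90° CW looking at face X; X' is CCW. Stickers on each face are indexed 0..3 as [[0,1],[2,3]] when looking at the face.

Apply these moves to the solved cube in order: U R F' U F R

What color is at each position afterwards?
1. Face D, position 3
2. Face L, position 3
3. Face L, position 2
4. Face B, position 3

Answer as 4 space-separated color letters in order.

After move 1 (U): U=WWWW F=RRGG R=BBRR B=OOBB L=GGOO
After move 2 (R): R=RBRB U=WRWG F=RYGY D=YBYO B=WOWB
After move 3 (F'): F=YYRG U=WRRR R=BBYB D=GOYO L=GGOW
After move 4 (U): U=RWRR F=BBRG R=WOYB B=GGWB L=YYOW
After move 5 (F): F=RBGB U=RWWY R=RORB D=YWYO L=YGOO
After move 6 (R): R=RRBO U=RBWB F=RWGO D=YWYG B=YGWB
Query 1: D[3] = G
Query 2: L[3] = O
Query 3: L[2] = O
Query 4: B[3] = B

Answer: G O O B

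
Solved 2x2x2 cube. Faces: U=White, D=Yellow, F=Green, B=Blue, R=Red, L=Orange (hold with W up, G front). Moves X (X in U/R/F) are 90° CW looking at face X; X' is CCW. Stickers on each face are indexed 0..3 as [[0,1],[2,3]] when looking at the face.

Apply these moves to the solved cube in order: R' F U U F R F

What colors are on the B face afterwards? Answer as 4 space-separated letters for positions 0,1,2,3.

After move 1 (R'): R=RRRR U=WBWB F=GWGW D=YGYG B=YBYB
After move 2 (F): F=GGWW U=WBOO R=WRBR D=RRYG L=OYOG
After move 3 (U): U=OWOB F=WRWW R=YBBR B=OYYB L=GGOG
After move 4 (U): U=OOBW F=YBWW R=OYBR B=GGYB L=WROG
After move 5 (F): F=WYWB U=OOGR R=BYWR D=BOYG L=WROR
After move 6 (R): R=WBRY U=OYGB F=WOWG D=BYYG B=RGOB
After move 7 (F): F=WWGO U=OYRR R=GBBY D=RWYG L=WBOY
Query: B face = RGOB

Answer: R G O B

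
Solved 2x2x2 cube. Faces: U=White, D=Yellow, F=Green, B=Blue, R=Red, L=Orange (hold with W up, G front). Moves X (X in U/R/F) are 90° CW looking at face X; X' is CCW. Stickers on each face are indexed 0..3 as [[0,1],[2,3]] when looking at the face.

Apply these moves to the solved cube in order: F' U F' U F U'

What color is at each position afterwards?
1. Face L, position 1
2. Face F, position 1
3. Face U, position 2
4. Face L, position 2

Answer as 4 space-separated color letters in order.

After move 1 (F'): F=GGGG U=WWRR R=YRYR D=OOYY L=OWOW
After move 2 (U): U=RWRW F=YRGG R=BBYR B=OWBB L=GGOW
After move 3 (F'): F=RGYG U=RWBY R=OBOR D=GWYY L=GWOR
After move 4 (U): U=BRYW F=OBYG R=OWOR B=GWBB L=RGOR
After move 5 (F): F=YOGB U=BRRG R=YWWR D=OOYY L=RGOW
After move 6 (U'): U=RGBR F=RGGB R=YOWR B=YWBB L=GWOW
Query 1: L[1] = W
Query 2: F[1] = G
Query 3: U[2] = B
Query 4: L[2] = O

Answer: W G B O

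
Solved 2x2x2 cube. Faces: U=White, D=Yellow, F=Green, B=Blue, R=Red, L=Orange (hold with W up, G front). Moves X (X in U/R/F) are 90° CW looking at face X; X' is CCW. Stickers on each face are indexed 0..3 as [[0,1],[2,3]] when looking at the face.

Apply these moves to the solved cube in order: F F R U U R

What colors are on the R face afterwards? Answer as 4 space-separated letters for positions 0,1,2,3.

After move 1 (F): F=GGGG U=WWOO R=WRWR D=RRYY L=OYOY
After move 2 (F): F=GGGG U=WWYY R=OROR D=WWYY L=OROR
After move 3 (R): R=OORR U=WGYG F=GWGY D=WBYB B=YBWB
After move 4 (U): U=YWGG F=OOGY R=YBRR B=ORWB L=GWOR
After move 5 (U): U=GYGW F=YBGY R=ORRR B=GWWB L=OOOR
After move 6 (R): R=RORR U=GBGY F=YBGB D=WWYG B=WWYB
Query: R face = RORR

Answer: R O R R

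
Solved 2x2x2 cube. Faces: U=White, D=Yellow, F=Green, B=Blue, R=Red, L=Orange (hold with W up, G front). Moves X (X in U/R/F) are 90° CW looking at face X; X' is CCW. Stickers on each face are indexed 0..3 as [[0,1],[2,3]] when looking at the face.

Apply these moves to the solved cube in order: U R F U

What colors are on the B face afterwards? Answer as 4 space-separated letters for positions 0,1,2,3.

Answer: G Y W B

Derivation:
After move 1 (U): U=WWWW F=RRGG R=BBRR B=OOBB L=GGOO
After move 2 (R): R=RBRB U=WRWG F=RYGY D=YBYO B=WOWB
After move 3 (F): F=GRYY U=WROG R=WBGB D=RRYO L=GYOB
After move 4 (U): U=OWGR F=WBYY R=WOGB B=GYWB L=GROB
Query: B face = GYWB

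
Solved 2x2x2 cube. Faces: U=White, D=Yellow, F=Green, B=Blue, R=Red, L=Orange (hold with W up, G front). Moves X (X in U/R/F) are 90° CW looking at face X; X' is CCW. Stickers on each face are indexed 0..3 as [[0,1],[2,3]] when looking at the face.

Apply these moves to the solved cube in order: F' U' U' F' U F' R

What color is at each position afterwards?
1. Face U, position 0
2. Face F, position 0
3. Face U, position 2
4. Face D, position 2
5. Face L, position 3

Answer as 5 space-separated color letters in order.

After move 1 (F'): F=GGGG U=WWRR R=YRYR D=OOYY L=OWOW
After move 2 (U'): U=WRWR F=OWGG R=GGYR B=YRBB L=BBOW
After move 3 (U'): U=RRWW F=BBGG R=OWYR B=GGBB L=YROW
After move 4 (F'): F=BGBG U=RROY R=OWOR D=RWYY L=YWOW
After move 5 (U): U=ORYR F=OWBG R=GGOR B=YWBB L=BGOW
After move 6 (F'): F=WGOB U=ORGO R=WGRR D=GWYY L=BROY
After move 7 (R): R=RWRG U=OGGB F=WWOY D=GBYY B=OWRB
Query 1: U[0] = O
Query 2: F[0] = W
Query 3: U[2] = G
Query 4: D[2] = Y
Query 5: L[3] = Y

Answer: O W G Y Y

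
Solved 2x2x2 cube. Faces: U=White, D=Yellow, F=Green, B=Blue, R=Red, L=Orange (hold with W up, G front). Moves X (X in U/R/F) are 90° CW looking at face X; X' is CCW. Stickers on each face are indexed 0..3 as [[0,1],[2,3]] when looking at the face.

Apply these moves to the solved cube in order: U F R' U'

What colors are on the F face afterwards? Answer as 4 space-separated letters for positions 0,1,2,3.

Answer: G Y G G

Derivation:
After move 1 (U): U=WWWW F=RRGG R=BBRR B=OOBB L=GGOO
After move 2 (F): F=GRGR U=WWOG R=WBWR D=RBYY L=GYOY
After move 3 (R'): R=BRWW U=WBOO F=GWGG D=RRYR B=YOBB
After move 4 (U'): U=BOWO F=GYGG R=GWWW B=BRBB L=YOOY
Query: F face = GYGG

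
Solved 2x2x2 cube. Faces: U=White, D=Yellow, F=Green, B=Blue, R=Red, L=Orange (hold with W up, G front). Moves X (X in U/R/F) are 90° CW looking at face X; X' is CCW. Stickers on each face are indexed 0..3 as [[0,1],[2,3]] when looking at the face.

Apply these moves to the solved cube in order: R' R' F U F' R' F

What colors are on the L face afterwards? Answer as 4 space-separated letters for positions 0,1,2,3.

After move 1 (R'): R=RRRR U=WBWB F=GWGW D=YGYG B=YBYB
After move 2 (R'): R=RRRR U=WYWY F=GBGB D=YWYW B=GBGB
After move 3 (F): F=GGBB U=WYOO R=WRYR D=RRYW L=OYOW
After move 4 (U): U=OWOY F=WRBB R=GBYR B=OYGB L=GGOW
After move 5 (F'): F=RBWB U=OWGY R=RBRR D=GWYW L=GYOO
After move 6 (R'): R=BRRR U=OGGO F=RWWY D=GBYB B=WYWB
After move 7 (F): F=WRYW U=OGOY R=GROR D=RBYB L=GGOB
Query: L face = GGOB

Answer: G G O B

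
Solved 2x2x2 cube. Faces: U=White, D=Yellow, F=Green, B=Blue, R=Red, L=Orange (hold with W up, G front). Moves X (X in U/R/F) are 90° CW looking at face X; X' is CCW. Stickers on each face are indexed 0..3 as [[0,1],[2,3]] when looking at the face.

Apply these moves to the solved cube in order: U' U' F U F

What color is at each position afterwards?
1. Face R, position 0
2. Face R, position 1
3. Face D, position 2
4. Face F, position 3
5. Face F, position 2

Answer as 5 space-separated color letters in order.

Answer: R G Y O B

Derivation:
After move 1 (U'): U=WWWW F=OOGG R=GGRR B=RRBB L=BBOO
After move 2 (U'): U=WWWW F=BBGG R=OORR B=GGBB L=RROO
After move 3 (F): F=GBGB U=WWOR R=WOWR D=ROYY L=RYOY
After move 4 (U): U=OWRW F=WOGB R=GGWR B=RYBB L=GBOY
After move 5 (F): F=GWBO U=OWYB R=RGWR D=WGYY L=GROO
Query 1: R[0] = R
Query 2: R[1] = G
Query 3: D[2] = Y
Query 4: F[3] = O
Query 5: F[2] = B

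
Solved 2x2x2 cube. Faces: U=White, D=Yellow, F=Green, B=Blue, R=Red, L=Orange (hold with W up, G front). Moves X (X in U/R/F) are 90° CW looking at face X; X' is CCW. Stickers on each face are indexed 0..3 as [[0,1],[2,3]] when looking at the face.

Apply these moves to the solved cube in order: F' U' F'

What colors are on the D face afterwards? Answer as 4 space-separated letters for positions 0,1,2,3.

Answer: B W Y Y

Derivation:
After move 1 (F'): F=GGGG U=WWRR R=YRYR D=OOYY L=OWOW
After move 2 (U'): U=WRWR F=OWGG R=GGYR B=YRBB L=BBOW
After move 3 (F'): F=WGOG U=WRGY R=OGOR D=BWYY L=BROW
Query: D face = BWYY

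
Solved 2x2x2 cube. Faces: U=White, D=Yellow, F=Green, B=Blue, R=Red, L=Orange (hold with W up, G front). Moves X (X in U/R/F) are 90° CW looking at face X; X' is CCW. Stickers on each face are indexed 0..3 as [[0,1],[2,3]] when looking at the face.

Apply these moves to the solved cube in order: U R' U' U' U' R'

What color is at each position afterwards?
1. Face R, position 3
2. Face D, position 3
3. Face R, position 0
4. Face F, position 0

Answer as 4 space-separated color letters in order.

After move 1 (U): U=WWWW F=RRGG R=BBRR B=OOBB L=GGOO
After move 2 (R'): R=BRBR U=WBWO F=RWGW D=YRYG B=YOYB
After move 3 (U'): U=BOWW F=GGGW R=RWBR B=BRYB L=YOOO
After move 4 (U'): U=OWBW F=YOGW R=GGBR B=RWYB L=BROO
After move 5 (U'): U=WWOB F=BRGW R=YOBR B=GGYB L=RWOO
After move 6 (R'): R=ORYB U=WYOG F=BWGB D=YRYW B=GGRB
Query 1: R[3] = B
Query 2: D[3] = W
Query 3: R[0] = O
Query 4: F[0] = B

Answer: B W O B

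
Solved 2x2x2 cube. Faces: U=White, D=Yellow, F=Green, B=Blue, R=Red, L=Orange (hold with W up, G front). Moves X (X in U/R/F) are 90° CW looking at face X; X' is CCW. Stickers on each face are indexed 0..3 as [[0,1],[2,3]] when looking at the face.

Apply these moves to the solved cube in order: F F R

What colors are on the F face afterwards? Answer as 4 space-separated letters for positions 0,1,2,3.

After move 1 (F): F=GGGG U=WWOO R=WRWR D=RRYY L=OYOY
After move 2 (F): F=GGGG U=WWYY R=OROR D=WWYY L=OROR
After move 3 (R): R=OORR U=WGYG F=GWGY D=WBYB B=YBWB
Query: F face = GWGY

Answer: G W G Y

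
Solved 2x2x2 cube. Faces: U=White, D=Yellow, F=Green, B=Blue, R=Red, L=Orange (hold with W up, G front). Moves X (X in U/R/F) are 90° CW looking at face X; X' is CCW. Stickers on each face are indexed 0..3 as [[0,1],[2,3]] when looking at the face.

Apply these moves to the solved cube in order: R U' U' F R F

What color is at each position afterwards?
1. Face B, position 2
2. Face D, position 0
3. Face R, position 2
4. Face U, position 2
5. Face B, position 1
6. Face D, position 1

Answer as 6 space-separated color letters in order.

Answer: W R B B Y W

Derivation:
After move 1 (R): R=RRRR U=WGWG F=GYGY D=YBYB B=WBWB
After move 2 (U'): U=GGWW F=OOGY R=GYRR B=RRWB L=WBOO
After move 3 (U'): U=GWGW F=WBGY R=OORR B=GYWB L=RROO
After move 4 (F): F=GWYB U=GWOR R=GOWR D=ROYB L=RYOB
After move 5 (R): R=WGRO U=GWOB F=GOYB D=RWYG B=RYWB
After move 6 (F): F=YGBO U=GWBY R=OGBO D=RWYG L=RROW
Query 1: B[2] = W
Query 2: D[0] = R
Query 3: R[2] = B
Query 4: U[2] = B
Query 5: B[1] = Y
Query 6: D[1] = W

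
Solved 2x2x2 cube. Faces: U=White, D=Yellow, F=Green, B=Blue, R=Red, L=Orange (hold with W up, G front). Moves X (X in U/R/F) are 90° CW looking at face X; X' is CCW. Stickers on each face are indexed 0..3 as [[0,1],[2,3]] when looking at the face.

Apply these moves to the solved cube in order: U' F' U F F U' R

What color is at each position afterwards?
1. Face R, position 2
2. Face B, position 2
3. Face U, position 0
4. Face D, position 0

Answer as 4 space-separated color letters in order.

Answer: R B W W

Derivation:
After move 1 (U'): U=WWWW F=OOGG R=GGRR B=RRBB L=BBOO
After move 2 (F'): F=OGOG U=WWGR R=YGYR D=BOYY L=BWOW
After move 3 (U): U=GWRW F=YGOG R=RRYR B=BWBB L=OGOW
After move 4 (F): F=OYGG U=GWWG R=RRWR D=YRYY L=OBOO
After move 5 (F): F=GOGY U=GWOB R=WRGR D=WRYY L=OYOR
After move 6 (U'): U=WBGO F=OYGY R=GOGR B=WRBB L=BWOR
After move 7 (R): R=GGRO U=WYGY F=ORGY D=WBYW B=ORBB
Query 1: R[2] = R
Query 2: B[2] = B
Query 3: U[0] = W
Query 4: D[0] = W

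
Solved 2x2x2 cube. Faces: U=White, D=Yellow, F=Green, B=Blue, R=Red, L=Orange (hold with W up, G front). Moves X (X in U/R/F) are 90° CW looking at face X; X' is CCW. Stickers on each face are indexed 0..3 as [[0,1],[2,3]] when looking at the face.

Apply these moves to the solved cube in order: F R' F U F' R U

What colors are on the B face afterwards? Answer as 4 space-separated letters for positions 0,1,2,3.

After move 1 (F): F=GGGG U=WWOO R=WRWR D=RRYY L=OYOY
After move 2 (R'): R=RRWW U=WBOB F=GWGO D=RGYG B=YBRB
After move 3 (F): F=GGOW U=WBYY R=ORBW D=WRYG L=OROG
After move 4 (U): U=YWYB F=OROW R=YBBW B=ORRB L=GGOG
After move 5 (F'): F=RWOO U=YWYB R=RBWW D=GGYG L=GBOY
After move 6 (R): R=WRWB U=YWYO F=RGOG D=GRYO B=BRWB
After move 7 (U): U=YYOW F=WROG R=BRWB B=GBWB L=RGOY
Query: B face = GBWB

Answer: G B W B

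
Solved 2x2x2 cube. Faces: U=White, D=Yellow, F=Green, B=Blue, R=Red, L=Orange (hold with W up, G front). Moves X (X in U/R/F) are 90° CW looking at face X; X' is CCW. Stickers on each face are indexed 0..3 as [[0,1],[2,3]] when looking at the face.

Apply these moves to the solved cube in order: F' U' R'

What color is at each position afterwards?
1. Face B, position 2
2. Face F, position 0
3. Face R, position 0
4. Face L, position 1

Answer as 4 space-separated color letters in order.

After move 1 (F'): F=GGGG U=WWRR R=YRYR D=OOYY L=OWOW
After move 2 (U'): U=WRWR F=OWGG R=GGYR B=YRBB L=BBOW
After move 3 (R'): R=GRGY U=WBWY F=ORGR D=OWYG B=YROB
Query 1: B[2] = O
Query 2: F[0] = O
Query 3: R[0] = G
Query 4: L[1] = B

Answer: O O G B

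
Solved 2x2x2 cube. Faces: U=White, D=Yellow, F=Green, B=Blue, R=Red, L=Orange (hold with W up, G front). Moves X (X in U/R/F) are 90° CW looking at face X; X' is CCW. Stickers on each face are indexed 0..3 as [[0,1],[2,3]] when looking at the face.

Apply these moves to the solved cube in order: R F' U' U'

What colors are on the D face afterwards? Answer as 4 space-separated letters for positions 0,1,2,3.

After move 1 (R): R=RRRR U=WGWG F=GYGY D=YBYB B=WBWB
After move 2 (F'): F=YYGG U=WGRR R=BRYR D=OOYB L=OGOW
After move 3 (U'): U=GRWR F=OGGG R=YYYR B=BRWB L=WBOW
After move 4 (U'): U=RRGW F=WBGG R=OGYR B=YYWB L=BROW
Query: D face = OOYB

Answer: O O Y B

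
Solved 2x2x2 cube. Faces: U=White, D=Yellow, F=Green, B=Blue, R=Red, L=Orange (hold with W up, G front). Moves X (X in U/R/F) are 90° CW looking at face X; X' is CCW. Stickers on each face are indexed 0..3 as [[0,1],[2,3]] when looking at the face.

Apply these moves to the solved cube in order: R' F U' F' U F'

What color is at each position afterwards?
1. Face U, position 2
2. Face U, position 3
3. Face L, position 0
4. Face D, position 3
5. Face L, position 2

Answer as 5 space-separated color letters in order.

After move 1 (R'): R=RRRR U=WBWB F=GWGW D=YGYG B=YBYB
After move 2 (F): F=GGWW U=WBOO R=WRBR D=RRYG L=OYOG
After move 3 (U'): U=BOWO F=OYWW R=GGBR B=WRYB L=YBOG
After move 4 (F'): F=YWOW U=BOGB R=RGRR D=BGYG L=YOOW
After move 5 (U): U=GBBO F=RGOW R=WRRR B=YOYB L=YWOW
After move 6 (F'): F=GWRO U=GBWR R=GRBR D=WWYG L=YOOB
Query 1: U[2] = W
Query 2: U[3] = R
Query 3: L[0] = Y
Query 4: D[3] = G
Query 5: L[2] = O

Answer: W R Y G O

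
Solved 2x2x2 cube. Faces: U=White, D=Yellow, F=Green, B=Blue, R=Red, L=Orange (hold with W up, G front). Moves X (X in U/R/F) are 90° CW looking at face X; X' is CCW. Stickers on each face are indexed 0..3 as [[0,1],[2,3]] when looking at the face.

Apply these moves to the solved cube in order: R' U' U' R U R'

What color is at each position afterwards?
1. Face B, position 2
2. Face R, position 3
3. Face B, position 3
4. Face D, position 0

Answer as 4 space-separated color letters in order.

Answer: Y R B Y

Derivation:
After move 1 (R'): R=RRRR U=WBWB F=GWGW D=YGYG B=YBYB
After move 2 (U'): U=BBWW F=OOGW R=GWRR B=RRYB L=YBOO
After move 3 (U'): U=BWBW F=YBGW R=OORR B=GWYB L=RROO
After move 4 (R): R=RORO U=BBBW F=YGGG D=YYYG B=WWWB
After move 5 (U): U=BBWB F=ROGG R=WWRO B=RRWB L=YGOO
After move 6 (R'): R=WOWR U=BWWR F=RBGB D=YOYG B=GRYB
Query 1: B[2] = Y
Query 2: R[3] = R
Query 3: B[3] = B
Query 4: D[0] = Y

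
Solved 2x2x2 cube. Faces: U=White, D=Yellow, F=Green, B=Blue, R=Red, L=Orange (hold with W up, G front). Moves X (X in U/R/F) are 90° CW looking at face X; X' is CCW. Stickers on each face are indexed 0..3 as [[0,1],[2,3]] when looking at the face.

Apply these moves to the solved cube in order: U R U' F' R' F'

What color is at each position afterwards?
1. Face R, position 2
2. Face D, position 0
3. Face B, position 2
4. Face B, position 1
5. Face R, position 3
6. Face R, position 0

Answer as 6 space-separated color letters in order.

After move 1 (U): U=WWWW F=RRGG R=BBRR B=OOBB L=GGOO
After move 2 (R): R=RBRB U=WRWG F=RYGY D=YBYO B=WOWB
After move 3 (U'): U=RGWW F=GGGY R=RYRB B=RBWB L=WOOO
After move 4 (F'): F=GYGG U=RGRR R=BYYB D=OOYO L=WWOW
After move 5 (R'): R=YBBY U=RWRR F=GGGR D=OYYG B=OBOB
After move 6 (F'): F=GRGG U=RWYB R=YBOY D=WWYG L=WROR
Query 1: R[2] = O
Query 2: D[0] = W
Query 3: B[2] = O
Query 4: B[1] = B
Query 5: R[3] = Y
Query 6: R[0] = Y

Answer: O W O B Y Y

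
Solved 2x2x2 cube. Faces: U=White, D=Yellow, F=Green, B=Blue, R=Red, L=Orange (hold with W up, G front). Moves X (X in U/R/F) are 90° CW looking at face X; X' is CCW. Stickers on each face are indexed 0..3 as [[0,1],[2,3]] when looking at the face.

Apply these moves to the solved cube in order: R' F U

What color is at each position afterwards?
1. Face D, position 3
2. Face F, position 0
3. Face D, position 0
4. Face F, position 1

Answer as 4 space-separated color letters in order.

After move 1 (R'): R=RRRR U=WBWB F=GWGW D=YGYG B=YBYB
After move 2 (F): F=GGWW U=WBOO R=WRBR D=RRYG L=OYOG
After move 3 (U): U=OWOB F=WRWW R=YBBR B=OYYB L=GGOG
Query 1: D[3] = G
Query 2: F[0] = W
Query 3: D[0] = R
Query 4: F[1] = R

Answer: G W R R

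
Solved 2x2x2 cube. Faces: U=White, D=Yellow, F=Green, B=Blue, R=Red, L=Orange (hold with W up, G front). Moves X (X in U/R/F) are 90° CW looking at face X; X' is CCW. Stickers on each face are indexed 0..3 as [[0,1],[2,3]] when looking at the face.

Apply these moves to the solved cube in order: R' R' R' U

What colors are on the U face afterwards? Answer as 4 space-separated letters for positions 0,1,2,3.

After move 1 (R'): R=RRRR U=WBWB F=GWGW D=YGYG B=YBYB
After move 2 (R'): R=RRRR U=WYWY F=GBGB D=YWYW B=GBGB
After move 3 (R'): R=RRRR U=WGWG F=GYGY D=YBYB B=WBWB
After move 4 (U): U=WWGG F=RRGY R=WBRR B=OOWB L=GYOO
Query: U face = WWGG

Answer: W W G G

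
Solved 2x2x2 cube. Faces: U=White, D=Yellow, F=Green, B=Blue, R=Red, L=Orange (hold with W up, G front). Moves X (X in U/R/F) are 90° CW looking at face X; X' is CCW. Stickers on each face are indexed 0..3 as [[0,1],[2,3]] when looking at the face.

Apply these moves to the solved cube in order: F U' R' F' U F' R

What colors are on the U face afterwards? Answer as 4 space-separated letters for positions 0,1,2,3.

Answer: G G Y O

Derivation:
After move 1 (F): F=GGGG U=WWOO R=WRWR D=RRYY L=OYOY
After move 2 (U'): U=WOWO F=OYGG R=GGWR B=WRBB L=BBOY
After move 3 (R'): R=GRGW U=WBWW F=OOGO D=RYYG B=YRRB
After move 4 (F'): F=OOOG U=WBGG R=YRRW D=BYYG L=BWOW
After move 5 (U): U=GWGB F=YROG R=YRRW B=BWRB L=OOOW
After move 6 (F'): F=RGYO U=GWYR R=YRBW D=OWYG L=OBOG
After move 7 (R): R=BYWR U=GGYO F=RWYG D=ORYB B=RWWB
Query: U face = GGYO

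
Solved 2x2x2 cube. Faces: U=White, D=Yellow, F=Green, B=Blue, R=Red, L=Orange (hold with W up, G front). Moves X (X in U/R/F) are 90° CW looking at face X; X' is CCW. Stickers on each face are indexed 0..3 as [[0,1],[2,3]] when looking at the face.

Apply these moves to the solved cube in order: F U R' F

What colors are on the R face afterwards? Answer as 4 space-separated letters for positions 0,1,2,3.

Answer: O R O W

Derivation:
After move 1 (F): F=GGGG U=WWOO R=WRWR D=RRYY L=OYOY
After move 2 (U): U=OWOW F=WRGG R=BBWR B=OYBB L=GGOY
After move 3 (R'): R=BRBW U=OBOO F=WWGW D=RRYG B=YYRB
After move 4 (F): F=GWWW U=OBYG R=OROW D=BBYG L=GROR
Query: R face = OROW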